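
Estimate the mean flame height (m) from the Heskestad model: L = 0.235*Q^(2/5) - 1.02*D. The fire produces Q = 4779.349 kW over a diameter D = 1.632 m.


Q^(2/5) = 29.631
0.235 * Q^(2/5) = 6.9633
1.02 * D = 1.6646
L = 5.2987 m

5.2987 m


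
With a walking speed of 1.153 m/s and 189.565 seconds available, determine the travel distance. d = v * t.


d = 1.153 * 189.565 = 218.57 m

218.57 m


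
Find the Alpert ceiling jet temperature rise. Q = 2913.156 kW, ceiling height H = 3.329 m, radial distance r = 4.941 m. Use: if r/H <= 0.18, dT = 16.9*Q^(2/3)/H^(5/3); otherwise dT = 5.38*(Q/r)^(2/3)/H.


r/H = 4.941 / 3.329 = 1.4842
r/H > 0.18, so dT = 5.38*(Q/r)^(2/3)/H
Q/r = 589.59
(Q/r)^(2/3) = 70.313
dT = 5.38 * 70.313 / 3.329 = 113.63 K

113.63 K


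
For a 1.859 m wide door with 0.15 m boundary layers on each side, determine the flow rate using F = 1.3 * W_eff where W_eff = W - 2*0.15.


W_eff = 1.859 - 0.30 = 1.559 m
F = 1.3 * 1.559 = 2.0267 persons/s

2.0267 persons/s


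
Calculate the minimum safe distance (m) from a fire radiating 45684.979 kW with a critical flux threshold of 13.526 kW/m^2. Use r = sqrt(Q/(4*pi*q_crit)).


4*pi*q_crit = 169.97
Q/(4*pi*q_crit) = 268.78
r = sqrt(268.78) = 16.394 m

16.394 m


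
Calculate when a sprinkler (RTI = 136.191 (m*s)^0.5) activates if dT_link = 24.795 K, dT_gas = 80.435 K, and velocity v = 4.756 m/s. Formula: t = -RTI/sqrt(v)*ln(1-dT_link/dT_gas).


dT_link/dT_gas = 0.30826
ln(1 - 0.30826) = -0.36855
t = -136.191 / sqrt(4.756) * -0.36855 = 23.015 s

23.015 s


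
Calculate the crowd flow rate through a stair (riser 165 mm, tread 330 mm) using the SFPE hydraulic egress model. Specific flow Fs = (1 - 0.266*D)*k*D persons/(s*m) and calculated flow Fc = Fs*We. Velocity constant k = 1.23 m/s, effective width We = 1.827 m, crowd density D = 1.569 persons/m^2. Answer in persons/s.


1 - 0.266*D = 1 - 0.266*1.569 = 0.58265
Fs = 0.58265 * 1.23 * 1.569 = 1.1244 persons/(s*m)
Fc = 1.1244 * 1.827 = 2.0543 persons/s

2.0543 persons/s


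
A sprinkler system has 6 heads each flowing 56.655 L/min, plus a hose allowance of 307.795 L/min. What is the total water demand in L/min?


Sprinkler demand = 6 * 56.655 = 339.93 L/min
Total = 339.93 + 307.795 = 647.725 L/min

647.725 L/min


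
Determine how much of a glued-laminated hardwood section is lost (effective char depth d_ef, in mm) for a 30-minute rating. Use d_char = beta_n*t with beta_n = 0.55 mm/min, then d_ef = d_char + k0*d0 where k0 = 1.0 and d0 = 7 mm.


d_char = 0.55 * 30 = 16.5 mm
d_ef = 16.5 + 1.0*7 = 23.5 mm

23.5 mm


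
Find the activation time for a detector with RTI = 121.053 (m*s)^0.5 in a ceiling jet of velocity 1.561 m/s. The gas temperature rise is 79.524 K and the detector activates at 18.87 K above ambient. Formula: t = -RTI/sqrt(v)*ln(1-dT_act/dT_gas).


dT_act/dT_gas = 0.23729
ln(1 - 0.23729) = -0.27087
t = -121.053 / sqrt(1.561) * -0.27087 = 26.245 s

26.245 s


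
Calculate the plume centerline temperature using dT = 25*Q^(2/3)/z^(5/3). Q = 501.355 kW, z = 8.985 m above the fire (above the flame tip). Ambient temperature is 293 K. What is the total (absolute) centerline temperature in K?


Q^(2/3) = 63.110
z^(5/3) = 38.833
dT = 25 * 63.110 / 38.833 = 40.629 K
T = 293 + 40.629 = 333.63 K

333.63 K


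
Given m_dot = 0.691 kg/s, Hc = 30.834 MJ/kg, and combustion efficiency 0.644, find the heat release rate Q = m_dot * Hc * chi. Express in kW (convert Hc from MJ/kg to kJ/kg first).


Hc = 30.834 MJ/kg = 30.834 * 1000 kJ/kg = 30834 kJ/kg
Q = 0.691 kg/s * 30834 kJ/kg * 0.644 = 13721 kW

13721 kW


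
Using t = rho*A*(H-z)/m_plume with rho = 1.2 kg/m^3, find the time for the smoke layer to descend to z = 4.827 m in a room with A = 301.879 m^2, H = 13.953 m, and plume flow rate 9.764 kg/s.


H - z = 9.126 m
t = 1.2 * 301.879 * 9.126 / 9.764 = 338.58 s

338.58 s


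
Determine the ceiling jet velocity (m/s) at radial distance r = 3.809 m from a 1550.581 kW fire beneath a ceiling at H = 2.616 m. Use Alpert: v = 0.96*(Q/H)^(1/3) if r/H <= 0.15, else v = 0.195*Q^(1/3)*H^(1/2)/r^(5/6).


r/H = 3.809 / 2.616 = 1.4560
r/H > 0.15, so v = 0.195*Q^(1/3)*H^(1/2)/r^(5/6)
Q^(1/3) = 11.574
H^(1/2) = 1.6174
r^(5/6) = 3.0480
v = 0.195 * 11.574 * 1.6174 / 3.0480 = 1.1977 m/s

1.1977 m/s


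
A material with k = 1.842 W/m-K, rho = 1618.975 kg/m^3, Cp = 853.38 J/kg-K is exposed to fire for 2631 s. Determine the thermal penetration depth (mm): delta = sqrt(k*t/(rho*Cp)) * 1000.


alpha = 1.842 / (1618.975 * 853.38) = 1.3332e-06 m^2/s
alpha * t = 0.0035077
delta = sqrt(0.0035077) * 1000 = 59.226 mm

59.226 mm


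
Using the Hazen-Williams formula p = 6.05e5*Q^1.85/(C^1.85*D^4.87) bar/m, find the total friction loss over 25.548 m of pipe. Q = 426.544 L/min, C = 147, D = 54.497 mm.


Q^1.85 = 73356
C^1.85 = 10222
D^4.87 = 2.8585e+08
p/m = 0.015189 bar/m
p_total = 0.015189 * 25.548 = 0.38804 bar

0.38804 bar


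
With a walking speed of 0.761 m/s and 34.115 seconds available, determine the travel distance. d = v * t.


d = 0.761 * 34.115 = 25.962 m

25.962 m


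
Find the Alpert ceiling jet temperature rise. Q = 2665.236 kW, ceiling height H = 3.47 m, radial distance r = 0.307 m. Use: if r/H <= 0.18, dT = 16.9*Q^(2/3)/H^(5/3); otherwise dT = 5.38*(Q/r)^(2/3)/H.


r/H = 0.307 / 3.47 = 0.088473
r/H <= 0.18, so dT = 16.9*Q^(2/3)/H^(5/3)
Q^(2/3) = 192.23
H^(5/3) = 7.9533
dT = 16.9 * 192.23 / 7.9533 = 408.47 K

408.47 K


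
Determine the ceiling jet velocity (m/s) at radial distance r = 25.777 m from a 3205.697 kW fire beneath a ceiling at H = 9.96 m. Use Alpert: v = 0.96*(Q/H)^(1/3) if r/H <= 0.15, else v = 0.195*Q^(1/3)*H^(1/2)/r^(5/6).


r/H = 25.777 / 9.96 = 2.5881
r/H > 0.15, so v = 0.195*Q^(1/3)*H^(1/2)/r^(5/6)
Q^(1/3) = 14.745
H^(1/2) = 3.1559
r^(5/6) = 14.998
v = 0.195 * 14.745 * 3.1559 / 14.998 = 0.60503 m/s

0.60503 m/s


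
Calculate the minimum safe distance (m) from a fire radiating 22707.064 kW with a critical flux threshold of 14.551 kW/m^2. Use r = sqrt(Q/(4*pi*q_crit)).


4*pi*q_crit = 182.85
Q/(4*pi*q_crit) = 124.18
r = sqrt(124.18) = 11.144 m

11.144 m


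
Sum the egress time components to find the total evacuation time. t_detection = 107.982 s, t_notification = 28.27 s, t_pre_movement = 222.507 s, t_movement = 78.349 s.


Total = 107.982 + 28.27 + 222.507 + 78.349 = 437.108 s

437.108 s


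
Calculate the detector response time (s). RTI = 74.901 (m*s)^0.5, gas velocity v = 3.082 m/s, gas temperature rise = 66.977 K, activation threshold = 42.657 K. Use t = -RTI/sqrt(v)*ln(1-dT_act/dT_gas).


dT_act/dT_gas = 0.63689
ln(1 - 0.63689) = -1.0131
t = -74.901 / sqrt(3.082) * -1.0131 = 43.222 s

43.222 s


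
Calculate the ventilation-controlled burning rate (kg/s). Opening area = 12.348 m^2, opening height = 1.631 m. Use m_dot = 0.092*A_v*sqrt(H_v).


sqrt(H_v) = 1.2771
m_dot = 0.092 * 12.348 * 1.2771 = 1.4508 kg/s

1.4508 kg/s


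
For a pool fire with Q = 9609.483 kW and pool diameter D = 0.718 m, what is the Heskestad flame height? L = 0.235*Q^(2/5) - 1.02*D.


Q^(2/5) = 39.181
0.235 * Q^(2/5) = 9.2076
1.02 * D = 0.73236
L = 8.4753 m

8.4753 m


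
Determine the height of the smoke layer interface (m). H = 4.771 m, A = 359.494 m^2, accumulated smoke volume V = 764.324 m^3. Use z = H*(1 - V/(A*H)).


V/(A*H) = 0.44563
1 - 0.44563 = 0.55437
z = 4.771 * 0.55437 = 2.6449 m

2.6449 m


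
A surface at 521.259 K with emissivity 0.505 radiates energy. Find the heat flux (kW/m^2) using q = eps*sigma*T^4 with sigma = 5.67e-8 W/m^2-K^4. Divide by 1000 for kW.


T^4 = 7.3827e+10
q = 0.505 * 5.67e-8 * 7.3827e+10 / 1000 = 2.1139 kW/m^2

2.1139 kW/m^2


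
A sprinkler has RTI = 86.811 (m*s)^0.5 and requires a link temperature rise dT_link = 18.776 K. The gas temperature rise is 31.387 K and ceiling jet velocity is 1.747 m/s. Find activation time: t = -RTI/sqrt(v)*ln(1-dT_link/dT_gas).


dT_link/dT_gas = 0.59821
ln(1 - 0.59821) = -0.91182
t = -86.811 / sqrt(1.747) * -0.91182 = 59.888 s

59.888 s


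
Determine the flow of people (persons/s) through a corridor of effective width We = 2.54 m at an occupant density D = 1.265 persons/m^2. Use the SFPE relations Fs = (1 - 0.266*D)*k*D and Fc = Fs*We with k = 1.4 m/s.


1 - 0.266*D = 1 - 0.266*1.265 = 0.66351
Fs = 0.66351 * 1.4 * 1.265 = 1.1751 persons/(s*m)
Fc = 1.1751 * 2.54 = 2.9847 persons/s

2.9847 persons/s


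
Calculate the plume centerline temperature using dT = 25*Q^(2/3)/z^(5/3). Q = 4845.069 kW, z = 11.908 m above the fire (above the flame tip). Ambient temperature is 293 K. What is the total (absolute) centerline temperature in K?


Q^(2/3) = 286.33
z^(5/3) = 62.096
dT = 25 * 286.33 / 62.096 = 115.28 K
T = 293 + 115.28 = 408.28 K

408.28 K


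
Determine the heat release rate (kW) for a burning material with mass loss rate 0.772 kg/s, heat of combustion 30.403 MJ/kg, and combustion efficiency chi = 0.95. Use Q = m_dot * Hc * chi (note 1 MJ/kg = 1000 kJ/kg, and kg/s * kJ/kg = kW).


Hc = 30.403 MJ/kg = 30.403 * 1000 kJ/kg = 30403 kJ/kg
Q = 0.772 kg/s * 30403 kJ/kg * 0.95 = 22298 kW

22298 kW


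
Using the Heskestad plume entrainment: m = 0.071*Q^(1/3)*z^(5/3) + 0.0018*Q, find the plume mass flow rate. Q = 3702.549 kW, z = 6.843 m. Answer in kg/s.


Q^(1/3) = 15.470
z^(5/3) = 24.665
First term = 0.071 * 15.470 * 24.665 = 27.092
Second term = 0.0018 * 3702.549 = 6.6646
m = 33.756 kg/s

33.756 kg/s


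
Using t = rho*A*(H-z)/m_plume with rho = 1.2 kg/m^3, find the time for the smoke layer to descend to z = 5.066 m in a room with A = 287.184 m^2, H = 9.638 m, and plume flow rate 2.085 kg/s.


H - z = 4.572 m
t = 1.2 * 287.184 * 4.572 / 2.085 = 755.69 s

755.69 s


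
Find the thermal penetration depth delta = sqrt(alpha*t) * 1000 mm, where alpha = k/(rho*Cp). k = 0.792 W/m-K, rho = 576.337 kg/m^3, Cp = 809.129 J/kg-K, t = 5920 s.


alpha = 0.792 / (576.337 * 809.129) = 1.6984e-06 m^2/s
alpha * t = 0.010054
delta = sqrt(0.010054) * 1000 = 100.27 mm

100.27 mm


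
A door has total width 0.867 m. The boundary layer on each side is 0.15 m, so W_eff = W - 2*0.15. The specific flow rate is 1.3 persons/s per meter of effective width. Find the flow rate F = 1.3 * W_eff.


W_eff = 0.867 - 0.30 = 0.567 m
F = 1.3 * 0.567 = 0.73710 persons/s

0.73710 persons/s


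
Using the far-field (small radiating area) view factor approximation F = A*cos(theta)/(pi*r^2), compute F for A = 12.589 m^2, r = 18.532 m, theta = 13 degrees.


cos(13 deg) = 0.97437
pi*r^2 = 1078.9
F = 12.589 * 0.97437 / 1078.9 = 0.011369

0.011369


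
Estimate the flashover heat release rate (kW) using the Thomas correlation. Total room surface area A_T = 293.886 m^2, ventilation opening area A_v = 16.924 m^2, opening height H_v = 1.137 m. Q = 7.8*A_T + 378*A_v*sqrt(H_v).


7.8*A_T = 2292.3
sqrt(H_v) = 1.0663
378*A_v*sqrt(H_v) = 6821.4
Q = 2292.3 + 6821.4 = 9113.7 kW

9113.7 kW


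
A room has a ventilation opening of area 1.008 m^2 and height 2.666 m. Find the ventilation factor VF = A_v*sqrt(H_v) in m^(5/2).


sqrt(H_v) = 1.6328
VF = 1.008 * 1.6328 = 1.6459 m^(5/2)

1.6459 m^(5/2)


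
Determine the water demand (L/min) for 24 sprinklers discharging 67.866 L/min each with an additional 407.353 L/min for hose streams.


Sprinkler demand = 24 * 67.866 = 1628.784 L/min
Total = 1628.784 + 407.353 = 2036.137 L/min

2036.137 L/min


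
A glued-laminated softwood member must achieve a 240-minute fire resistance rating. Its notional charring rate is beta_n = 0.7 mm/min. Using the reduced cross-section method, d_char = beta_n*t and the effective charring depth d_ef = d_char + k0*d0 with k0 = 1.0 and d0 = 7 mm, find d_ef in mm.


d_char = 0.7 * 240 = 168 mm
d_ef = 168 + 1.0*7 = 175 mm

175 mm


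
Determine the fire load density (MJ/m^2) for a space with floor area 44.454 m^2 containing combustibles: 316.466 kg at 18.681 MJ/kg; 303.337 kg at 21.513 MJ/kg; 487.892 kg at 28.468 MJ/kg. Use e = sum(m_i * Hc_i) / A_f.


Total energy = 316.466*18.681 + 303.337*21.513 + 487.892*28.468
= 5911.901 + 6525.689 + 13889.31
= 26326.90 MJ
e = 26326.90 / 44.454 = 592.23 MJ/m^2

592.23 MJ/m^2


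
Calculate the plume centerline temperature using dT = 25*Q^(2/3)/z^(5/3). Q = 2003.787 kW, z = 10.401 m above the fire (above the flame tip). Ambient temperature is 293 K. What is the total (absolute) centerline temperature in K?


Q^(2/3) = 158.94
z^(5/3) = 49.559
dT = 25 * 158.94 / 49.559 = 80.177 K
T = 293 + 80.177 = 373.18 K

373.18 K


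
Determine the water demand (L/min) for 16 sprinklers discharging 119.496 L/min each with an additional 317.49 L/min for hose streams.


Sprinkler demand = 16 * 119.496 = 1911.936 L/min
Total = 1911.936 + 317.49 = 2229.426 L/min

2229.426 L/min


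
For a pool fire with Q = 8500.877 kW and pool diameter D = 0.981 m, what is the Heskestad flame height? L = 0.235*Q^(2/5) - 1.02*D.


Q^(2/5) = 37.307
0.235 * Q^(2/5) = 8.7670
1.02 * D = 1.0006
L = 7.7664 m

7.7664 m


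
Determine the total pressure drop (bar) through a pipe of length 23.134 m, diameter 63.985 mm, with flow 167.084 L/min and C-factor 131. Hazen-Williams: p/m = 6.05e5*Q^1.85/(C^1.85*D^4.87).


Q^1.85 = 12955
C^1.85 = 8259.5
D^4.87 = 6.2460e+08
p/m = 0.0015193 bar/m
p_total = 0.0015193 * 23.134 = 0.035147 bar

0.035147 bar


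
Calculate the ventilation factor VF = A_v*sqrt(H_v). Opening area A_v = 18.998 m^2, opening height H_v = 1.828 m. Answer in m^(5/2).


sqrt(H_v) = 1.3520
VF = 18.998 * 1.3520 = 25.686 m^(5/2)

25.686 m^(5/2)


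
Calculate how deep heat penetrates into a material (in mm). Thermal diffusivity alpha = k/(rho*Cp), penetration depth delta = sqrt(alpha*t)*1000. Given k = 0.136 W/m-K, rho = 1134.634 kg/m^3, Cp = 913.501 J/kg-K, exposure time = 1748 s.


alpha = 0.136 / (1134.634 * 913.501) = 1.3121e-07 m^2/s
alpha * t = 0.00022936
delta = sqrt(0.00022936) * 1000 = 15.145 mm

15.145 mm


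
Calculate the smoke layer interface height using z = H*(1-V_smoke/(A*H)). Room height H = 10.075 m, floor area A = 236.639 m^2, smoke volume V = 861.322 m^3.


V/(A*H) = 0.36127
1 - 0.36127 = 0.63873
z = 10.075 * 0.63873 = 6.4352 m

6.4352 m


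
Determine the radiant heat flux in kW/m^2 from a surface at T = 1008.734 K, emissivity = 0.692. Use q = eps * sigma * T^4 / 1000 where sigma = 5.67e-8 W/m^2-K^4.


T^4 = 1.0354e+12
q = 0.692 * 5.67e-8 * 1.0354e+12 / 1000 = 40.625 kW/m^2

40.625 kW/m^2


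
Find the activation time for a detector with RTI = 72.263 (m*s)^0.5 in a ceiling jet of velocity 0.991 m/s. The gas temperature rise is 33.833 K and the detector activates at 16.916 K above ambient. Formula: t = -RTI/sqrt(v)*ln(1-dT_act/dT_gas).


dT_act/dT_gas = 0.49999
ln(1 - 0.49999) = -0.69312
t = -72.263 / sqrt(0.991) * -0.69312 = 50.314 s

50.314 s


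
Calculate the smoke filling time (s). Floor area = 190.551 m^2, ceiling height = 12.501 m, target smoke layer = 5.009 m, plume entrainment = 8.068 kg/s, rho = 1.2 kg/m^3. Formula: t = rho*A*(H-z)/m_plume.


H - z = 7.492 m
t = 1.2 * 190.551 * 7.492 / 8.068 = 212.34 s

212.34 s


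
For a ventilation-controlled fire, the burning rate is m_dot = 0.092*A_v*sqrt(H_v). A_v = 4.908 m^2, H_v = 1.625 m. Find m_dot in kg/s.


sqrt(H_v) = 1.2748
m_dot = 0.092 * 4.908 * 1.2748 = 0.57560 kg/s

0.57560 kg/s


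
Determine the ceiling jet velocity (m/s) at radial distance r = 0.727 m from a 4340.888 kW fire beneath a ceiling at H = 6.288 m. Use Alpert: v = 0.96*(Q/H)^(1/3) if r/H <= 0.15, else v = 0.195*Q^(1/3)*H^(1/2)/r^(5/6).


r/H = 0.727 / 6.288 = 0.11562
r/H <= 0.15, so v = 0.96*(Q/H)^(1/3)
Q/H = 690.34
(Q/H)^(1/3) = 8.8380
v = 0.96 * 8.8380 = 8.4845 m/s

8.4845 m/s


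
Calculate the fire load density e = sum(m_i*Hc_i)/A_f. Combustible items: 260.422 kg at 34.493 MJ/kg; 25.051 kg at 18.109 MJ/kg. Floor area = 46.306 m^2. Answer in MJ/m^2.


Total energy = 260.422*34.493 + 25.051*18.109
= 8982.736 + 453.6486
= 9436.385 MJ
e = 9436.385 / 46.306 = 203.78 MJ/m^2

203.78 MJ/m^2


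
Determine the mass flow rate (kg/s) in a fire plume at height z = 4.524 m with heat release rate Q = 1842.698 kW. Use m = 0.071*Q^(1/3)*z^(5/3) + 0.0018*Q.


Q^(1/3) = 12.260
z^(5/3) = 12.375
First term = 0.071 * 12.260 * 12.375 = 10.772
Second term = 0.0018 * 1842.698 = 3.3169
m = 14.088 kg/s

14.088 kg/s


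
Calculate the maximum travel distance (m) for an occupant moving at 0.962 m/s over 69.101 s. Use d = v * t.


d = 0.962 * 69.101 = 66.475 m

66.475 m


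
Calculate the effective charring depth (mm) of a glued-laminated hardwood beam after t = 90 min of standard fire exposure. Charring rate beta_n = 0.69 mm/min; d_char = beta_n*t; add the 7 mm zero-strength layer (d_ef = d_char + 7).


d_char = 0.69 * 90 = 62.1 mm
d_ef = 62.1 + 1.0*7 = 69.1 mm

69.1 mm


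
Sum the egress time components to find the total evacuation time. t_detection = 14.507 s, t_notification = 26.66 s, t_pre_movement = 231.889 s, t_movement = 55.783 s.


Total = 14.507 + 26.66 + 231.889 + 55.783 = 328.839 s

328.839 s


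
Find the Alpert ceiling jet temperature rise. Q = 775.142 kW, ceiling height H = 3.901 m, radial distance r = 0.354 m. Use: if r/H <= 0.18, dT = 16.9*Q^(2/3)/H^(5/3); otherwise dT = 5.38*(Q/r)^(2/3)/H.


r/H = 0.354 / 3.901 = 0.090746
r/H <= 0.18, so dT = 16.9*Q^(2/3)/H^(5/3)
Q^(2/3) = 84.383
H^(5/3) = 9.6670
dT = 16.9 * 84.383 / 9.6670 = 147.52 K

147.52 K


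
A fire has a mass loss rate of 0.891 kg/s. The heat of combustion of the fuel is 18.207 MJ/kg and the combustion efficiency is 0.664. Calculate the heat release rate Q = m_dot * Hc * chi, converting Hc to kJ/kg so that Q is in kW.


Hc = 18.207 MJ/kg = 18.207 * 1000 kJ/kg = 18207 kJ/kg
Q = 0.891 kg/s * 18207 kJ/kg * 0.664 = 10772 kW

10772 kW


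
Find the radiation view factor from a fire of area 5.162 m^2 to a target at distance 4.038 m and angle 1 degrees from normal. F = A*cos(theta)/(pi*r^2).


cos(1 deg) = 0.99985
pi*r^2 = 51.225
F = 5.162 * 0.99985 / 51.225 = 0.10076

0.10076


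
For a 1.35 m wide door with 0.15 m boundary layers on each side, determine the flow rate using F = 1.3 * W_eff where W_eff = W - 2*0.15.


W_eff = 1.35 - 0.30 = 1.05 m
F = 1.3 * 1.05 = 1.365 persons/s

1.365 persons/s


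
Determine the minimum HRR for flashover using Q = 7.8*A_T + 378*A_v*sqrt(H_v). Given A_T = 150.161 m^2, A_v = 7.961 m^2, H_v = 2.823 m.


7.8*A_T = 1171.3
sqrt(H_v) = 1.6802
378*A_v*sqrt(H_v) = 5056.1
Q = 1171.3 + 5056.1 = 6227.3 kW

6227.3 kW


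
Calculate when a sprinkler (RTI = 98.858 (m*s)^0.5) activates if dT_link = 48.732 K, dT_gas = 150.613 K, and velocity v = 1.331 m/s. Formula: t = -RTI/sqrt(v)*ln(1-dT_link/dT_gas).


dT_link/dT_gas = 0.32356
ln(1 - 0.32356) = -0.39091
t = -98.858 / sqrt(1.331) * -0.39091 = 33.496 s

33.496 s


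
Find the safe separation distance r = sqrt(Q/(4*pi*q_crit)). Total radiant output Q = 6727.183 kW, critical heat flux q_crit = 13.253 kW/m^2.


4*pi*q_crit = 166.54
Q/(4*pi*q_crit) = 40.393
r = sqrt(40.393) = 6.3556 m

6.3556 m


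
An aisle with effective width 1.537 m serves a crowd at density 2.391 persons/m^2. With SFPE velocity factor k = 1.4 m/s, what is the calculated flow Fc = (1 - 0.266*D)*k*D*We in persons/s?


1 - 0.266*D = 1 - 0.266*2.391 = 0.36399
Fs = 0.36399 * 1.4 * 2.391 = 1.2184 persons/(s*m)
Fc = 1.2184 * 1.537 = 1.8727 persons/s

1.8727 persons/s


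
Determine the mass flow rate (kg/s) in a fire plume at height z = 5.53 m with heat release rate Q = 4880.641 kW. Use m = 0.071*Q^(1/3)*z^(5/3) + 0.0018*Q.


Q^(1/3) = 16.963
z^(5/3) = 17.293
First term = 0.071 * 16.963 * 17.293 = 20.827
Second term = 0.0018 * 4880.641 = 8.7852
m = 29.612 kg/s

29.612 kg/s


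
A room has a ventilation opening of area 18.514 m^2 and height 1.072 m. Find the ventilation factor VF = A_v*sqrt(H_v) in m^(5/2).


sqrt(H_v) = 1.0354
VF = 18.514 * 1.0354 = 19.169 m^(5/2)

19.169 m^(5/2)


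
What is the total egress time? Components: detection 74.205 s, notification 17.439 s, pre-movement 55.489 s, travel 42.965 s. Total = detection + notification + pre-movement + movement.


Total = 74.205 + 17.439 + 55.489 + 42.965 = 190.098 s

190.098 s


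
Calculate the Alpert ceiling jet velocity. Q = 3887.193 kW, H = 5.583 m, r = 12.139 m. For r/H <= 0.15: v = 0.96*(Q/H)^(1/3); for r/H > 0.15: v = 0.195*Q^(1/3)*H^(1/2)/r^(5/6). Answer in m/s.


r/H = 12.139 / 5.583 = 2.1743
r/H > 0.15, so v = 0.195*Q^(1/3)*H^(1/2)/r^(5/6)
Q^(1/3) = 15.723
H^(1/2) = 2.3628
r^(5/6) = 8.0073
v = 0.195 * 15.723 * 2.3628 / 8.0073 = 0.90475 m/s

0.90475 m/s


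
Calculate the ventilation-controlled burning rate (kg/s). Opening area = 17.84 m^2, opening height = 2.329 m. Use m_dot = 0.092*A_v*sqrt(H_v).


sqrt(H_v) = 1.5261
m_dot = 0.092 * 17.84 * 1.5261 = 2.5048 kg/s

2.5048 kg/s


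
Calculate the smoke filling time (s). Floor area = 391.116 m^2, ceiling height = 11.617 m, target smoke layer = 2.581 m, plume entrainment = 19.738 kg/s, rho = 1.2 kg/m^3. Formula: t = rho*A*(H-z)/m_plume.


H - z = 9.036 m
t = 1.2 * 391.116 * 9.036 / 19.738 = 214.86 s

214.86 s


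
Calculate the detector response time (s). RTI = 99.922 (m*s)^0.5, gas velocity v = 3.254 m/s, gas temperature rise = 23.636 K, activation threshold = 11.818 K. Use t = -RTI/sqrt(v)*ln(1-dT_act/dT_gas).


dT_act/dT_gas = 0.5
ln(1 - 0.5) = -0.69315
t = -99.922 / sqrt(3.254) * -0.69315 = 38.395 s

38.395 s


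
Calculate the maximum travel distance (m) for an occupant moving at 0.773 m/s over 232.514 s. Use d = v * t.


d = 0.773 * 232.514 = 179.73 m

179.73 m


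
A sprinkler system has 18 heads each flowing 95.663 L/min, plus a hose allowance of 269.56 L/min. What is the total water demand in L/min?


Sprinkler demand = 18 * 95.663 = 1721.934 L/min
Total = 1721.934 + 269.56 = 1991.494 L/min

1991.494 L/min


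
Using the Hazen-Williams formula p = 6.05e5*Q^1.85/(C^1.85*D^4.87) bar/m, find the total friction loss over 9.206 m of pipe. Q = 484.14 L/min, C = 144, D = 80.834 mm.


Q^1.85 = 92725
C^1.85 = 9839.4
D^4.87 = 1.9498e+09
p/m = 0.0029241 bar/m
p_total = 0.0029241 * 9.206 = 0.026920 bar

0.026920 bar


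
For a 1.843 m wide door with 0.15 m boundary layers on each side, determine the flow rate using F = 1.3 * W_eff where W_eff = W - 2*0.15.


W_eff = 1.843 - 0.30 = 1.543 m
F = 1.3 * 1.543 = 2.0059 persons/s

2.0059 persons/s


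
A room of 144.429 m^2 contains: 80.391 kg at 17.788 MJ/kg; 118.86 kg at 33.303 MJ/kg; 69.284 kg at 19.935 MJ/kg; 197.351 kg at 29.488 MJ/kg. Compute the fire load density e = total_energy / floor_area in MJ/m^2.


Total energy = 80.391*17.788 + 118.86*33.303 + 69.284*19.935 + 197.351*29.488
= 1429.995 + 3958.395 + 1381.177 + 5819.486
= 12589.05 MJ
e = 12589.05 / 144.429 = 87.164 MJ/m^2

87.164 MJ/m^2


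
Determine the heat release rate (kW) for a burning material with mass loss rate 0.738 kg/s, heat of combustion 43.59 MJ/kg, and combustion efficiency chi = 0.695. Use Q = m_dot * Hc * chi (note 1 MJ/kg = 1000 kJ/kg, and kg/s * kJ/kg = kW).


Hc = 43.59 MJ/kg = 43.59 * 1000 kJ/kg = 43590 kJ/kg
Q = 0.738 kg/s * 43590 kJ/kg * 0.695 = 22358 kW

22358 kW


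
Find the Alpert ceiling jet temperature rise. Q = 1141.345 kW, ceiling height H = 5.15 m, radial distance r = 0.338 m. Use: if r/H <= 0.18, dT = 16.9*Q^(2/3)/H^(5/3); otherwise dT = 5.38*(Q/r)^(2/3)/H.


r/H = 0.338 / 5.15 = 0.065631
r/H <= 0.18, so dT = 16.9*Q^(2/3)/H^(5/3)
Q^(2/3) = 109.21
H^(5/3) = 15.358
dT = 16.9 * 109.21 / 15.358 = 120.18 K

120.18 K


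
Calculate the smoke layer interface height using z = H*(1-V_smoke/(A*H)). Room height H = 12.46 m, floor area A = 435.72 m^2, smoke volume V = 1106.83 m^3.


V/(A*H) = 0.20387
1 - 0.20387 = 0.79613
z = 12.46 * 0.79613 = 9.9198 m

9.9198 m


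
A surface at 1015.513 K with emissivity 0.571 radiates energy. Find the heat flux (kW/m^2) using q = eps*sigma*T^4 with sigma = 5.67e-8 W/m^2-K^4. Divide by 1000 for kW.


T^4 = 1.0635e+12
q = 0.571 * 5.67e-8 * 1.0635e+12 / 1000 = 34.432 kW/m^2

34.432 kW/m^2


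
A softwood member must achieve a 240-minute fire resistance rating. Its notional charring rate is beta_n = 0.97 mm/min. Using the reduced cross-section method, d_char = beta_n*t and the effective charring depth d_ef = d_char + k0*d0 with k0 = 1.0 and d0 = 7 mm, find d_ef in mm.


d_char = 0.97 * 240 = 232.8 mm
d_ef = 232.8 + 1.0*7 = 239.8 mm

239.8 mm


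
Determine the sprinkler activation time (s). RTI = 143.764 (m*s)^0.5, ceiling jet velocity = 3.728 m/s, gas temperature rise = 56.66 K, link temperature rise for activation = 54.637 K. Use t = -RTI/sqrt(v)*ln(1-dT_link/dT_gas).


dT_link/dT_gas = 0.96430
ln(1 - 0.96430) = -3.3325
t = -143.764 / sqrt(3.728) * -3.3325 = 248.13 s

248.13 s


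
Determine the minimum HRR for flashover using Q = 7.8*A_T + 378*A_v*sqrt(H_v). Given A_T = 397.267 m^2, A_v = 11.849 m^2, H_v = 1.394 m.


7.8*A_T = 3098.7
sqrt(H_v) = 1.1807
378*A_v*sqrt(H_v) = 5288.2
Q = 3098.7 + 5288.2 = 8386.8 kW

8386.8 kW


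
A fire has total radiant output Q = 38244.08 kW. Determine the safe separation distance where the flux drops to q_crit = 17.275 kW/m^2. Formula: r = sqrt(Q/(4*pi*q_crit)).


4*pi*q_crit = 217.08
Q/(4*pi*q_crit) = 176.17
r = sqrt(176.17) = 13.273 m

13.273 m


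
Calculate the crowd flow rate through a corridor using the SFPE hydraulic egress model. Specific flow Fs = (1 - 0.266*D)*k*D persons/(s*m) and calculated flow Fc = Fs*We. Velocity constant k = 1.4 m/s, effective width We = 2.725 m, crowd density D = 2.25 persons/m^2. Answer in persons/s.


1 - 0.266*D = 1 - 0.266*2.25 = 0.40150
Fs = 0.40150 * 1.4 * 2.25 = 1.2647 persons/(s*m)
Fc = 1.2647 * 2.725 = 3.4464 persons/s

3.4464 persons/s


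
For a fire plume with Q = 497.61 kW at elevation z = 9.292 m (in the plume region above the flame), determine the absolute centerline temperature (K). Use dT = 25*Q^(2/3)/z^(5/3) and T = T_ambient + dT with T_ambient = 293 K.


Q^(2/3) = 62.795
z^(5/3) = 41.069
dT = 25 * 62.795 / 41.069 = 38.225 K
T = 293 + 38.225 = 331.23 K

331.23 K


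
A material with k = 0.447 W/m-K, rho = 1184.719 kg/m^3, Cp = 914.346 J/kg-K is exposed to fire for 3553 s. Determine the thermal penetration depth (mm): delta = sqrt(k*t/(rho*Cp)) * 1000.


alpha = 0.447 / (1184.719 * 914.346) = 4.1265e-07 m^2/s
alpha * t = 0.0014661
delta = sqrt(0.0014661) * 1000 = 38.290 mm

38.290 mm


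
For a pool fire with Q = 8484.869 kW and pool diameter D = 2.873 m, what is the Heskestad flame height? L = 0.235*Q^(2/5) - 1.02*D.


Q^(2/5) = 37.278
0.235 * Q^(2/5) = 8.7604
1.02 * D = 2.9305
L = 5.8300 m

5.8300 m


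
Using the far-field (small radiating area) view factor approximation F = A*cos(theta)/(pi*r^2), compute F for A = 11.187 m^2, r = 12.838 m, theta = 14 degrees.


cos(14 deg) = 0.97030
pi*r^2 = 517.78
F = 11.187 * 0.97030 / 517.78 = 0.020964

0.020964


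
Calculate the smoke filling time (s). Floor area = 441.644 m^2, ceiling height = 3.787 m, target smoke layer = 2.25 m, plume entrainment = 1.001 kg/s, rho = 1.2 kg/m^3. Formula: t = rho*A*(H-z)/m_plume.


H - z = 1.537 m
t = 1.2 * 441.644 * 1.537 / 1.001 = 813.75 s

813.75 s


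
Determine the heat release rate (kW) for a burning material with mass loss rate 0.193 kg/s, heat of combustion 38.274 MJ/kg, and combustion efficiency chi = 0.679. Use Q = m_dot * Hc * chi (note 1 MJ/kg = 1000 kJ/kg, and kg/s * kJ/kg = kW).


Hc = 38.274 MJ/kg = 38.274 * 1000 kJ/kg = 38274 kJ/kg
Q = 0.193 kg/s * 38274 kJ/kg * 0.679 = 5015.7 kW

5015.7 kW


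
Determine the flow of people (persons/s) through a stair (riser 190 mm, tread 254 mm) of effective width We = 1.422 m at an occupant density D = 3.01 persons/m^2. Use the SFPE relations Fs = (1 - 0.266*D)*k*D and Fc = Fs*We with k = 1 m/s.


1 - 0.266*D = 1 - 0.266*3.01 = 0.19934
Fs = 0.19934 * 1 * 3.01 = 0.60001 persons/(s*m)
Fc = 0.60001 * 1.422 = 0.85322 persons/s

0.85322 persons/s


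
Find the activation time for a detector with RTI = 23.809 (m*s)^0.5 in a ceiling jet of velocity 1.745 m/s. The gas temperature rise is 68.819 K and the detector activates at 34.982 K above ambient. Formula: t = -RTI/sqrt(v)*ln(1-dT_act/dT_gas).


dT_act/dT_gas = 0.50832
ln(1 - 0.50832) = -0.70992
t = -23.809 / sqrt(1.745) * -0.70992 = 12.795 s

12.795 s


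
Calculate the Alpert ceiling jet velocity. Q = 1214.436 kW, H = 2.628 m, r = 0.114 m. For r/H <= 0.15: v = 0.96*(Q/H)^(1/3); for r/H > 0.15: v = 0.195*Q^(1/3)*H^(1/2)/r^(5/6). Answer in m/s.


r/H = 0.114 / 2.628 = 0.043379
r/H <= 0.15, so v = 0.96*(Q/H)^(1/3)
Q/H = 462.11
(Q/H)^(1/3) = 7.7313
v = 0.96 * 7.7313 = 7.4220 m/s

7.4220 m/s


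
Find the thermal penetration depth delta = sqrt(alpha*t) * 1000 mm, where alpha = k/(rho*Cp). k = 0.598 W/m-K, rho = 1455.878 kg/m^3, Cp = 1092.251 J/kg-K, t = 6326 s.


alpha = 0.598 / (1455.878 * 1092.251) = 3.7606e-07 m^2/s
alpha * t = 0.0023789
delta = sqrt(0.0023789) * 1000 = 48.774 mm

48.774 mm


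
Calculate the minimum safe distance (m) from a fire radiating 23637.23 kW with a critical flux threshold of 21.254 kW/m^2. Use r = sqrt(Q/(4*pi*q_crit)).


4*pi*q_crit = 267.09
Q/(4*pi*q_crit) = 88.501
r = sqrt(88.501) = 9.4075 m

9.4075 m


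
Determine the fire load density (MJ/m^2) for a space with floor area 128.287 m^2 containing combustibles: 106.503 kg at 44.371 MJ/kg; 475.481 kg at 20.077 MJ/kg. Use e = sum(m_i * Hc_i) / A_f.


Total energy = 106.503*44.371 + 475.481*20.077
= 4725.645 + 9546.232
= 14271.88 MJ
e = 14271.88 / 128.287 = 111.25 MJ/m^2

111.25 MJ/m^2


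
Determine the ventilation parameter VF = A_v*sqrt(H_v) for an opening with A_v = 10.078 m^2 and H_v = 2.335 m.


sqrt(H_v) = 1.5281
VF = 10.078 * 1.5281 = 15.400 m^(5/2)

15.400 m^(5/2)


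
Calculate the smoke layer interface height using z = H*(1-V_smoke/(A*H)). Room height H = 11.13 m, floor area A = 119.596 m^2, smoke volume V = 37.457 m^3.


V/(A*H) = 0.028140
1 - 0.028140 = 0.97186
z = 11.13 * 0.97186 = 10.817 m

10.817 m


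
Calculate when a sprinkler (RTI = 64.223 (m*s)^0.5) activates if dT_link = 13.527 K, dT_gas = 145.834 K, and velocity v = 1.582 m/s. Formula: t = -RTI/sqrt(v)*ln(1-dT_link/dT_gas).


dT_link/dT_gas = 0.092756
ln(1 - 0.092756) = -0.097344
t = -64.223 / sqrt(1.582) * -0.097344 = 4.9705 s

4.9705 s


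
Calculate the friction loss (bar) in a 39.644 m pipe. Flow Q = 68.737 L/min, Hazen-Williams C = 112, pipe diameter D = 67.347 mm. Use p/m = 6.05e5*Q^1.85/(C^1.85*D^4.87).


Q^1.85 = 2505.0
C^1.85 = 6180.9
D^4.87 = 8.0151e+08
p/m = 0.00030591 bar/m
p_total = 0.00030591 * 39.644 = 0.012128 bar

0.012128 bar


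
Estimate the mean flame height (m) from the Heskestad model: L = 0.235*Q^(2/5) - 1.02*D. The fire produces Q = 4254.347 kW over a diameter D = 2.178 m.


Q^(2/5) = 28.284
0.235 * Q^(2/5) = 6.6466
1.02 * D = 2.2216
L = 4.4251 m

4.4251 m


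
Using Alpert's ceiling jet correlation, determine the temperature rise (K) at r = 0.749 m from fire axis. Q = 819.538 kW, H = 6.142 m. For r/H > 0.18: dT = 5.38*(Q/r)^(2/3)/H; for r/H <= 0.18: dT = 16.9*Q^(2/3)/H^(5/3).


r/H = 0.749 / 6.142 = 0.12195
r/H <= 0.18, so dT = 16.9*Q^(2/3)/H^(5/3)
Q^(2/3) = 87.575
H^(5/3) = 20.599
dT = 16.9 * 87.575 / 20.599 = 71.848 K

71.848 K


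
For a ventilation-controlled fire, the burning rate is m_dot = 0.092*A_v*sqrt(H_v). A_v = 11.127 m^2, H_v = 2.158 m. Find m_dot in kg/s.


sqrt(H_v) = 1.4690
m_dot = 0.092 * 11.127 * 1.4690 = 1.5038 kg/s

1.5038 kg/s


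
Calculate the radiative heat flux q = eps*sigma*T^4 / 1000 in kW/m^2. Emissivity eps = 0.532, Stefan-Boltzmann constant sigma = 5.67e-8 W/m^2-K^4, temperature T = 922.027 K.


T^4 = 7.2273e+11
q = 0.532 * 5.67e-8 * 7.2273e+11 / 1000 = 21.801 kW/m^2

21.801 kW/m^2


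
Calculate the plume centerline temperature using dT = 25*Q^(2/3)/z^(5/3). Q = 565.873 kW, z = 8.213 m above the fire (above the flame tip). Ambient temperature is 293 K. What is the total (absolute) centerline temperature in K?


Q^(2/3) = 68.414
z^(5/3) = 33.433
dT = 25 * 68.414 / 33.433 = 51.158 K
T = 293 + 51.158 = 344.16 K

344.16 K


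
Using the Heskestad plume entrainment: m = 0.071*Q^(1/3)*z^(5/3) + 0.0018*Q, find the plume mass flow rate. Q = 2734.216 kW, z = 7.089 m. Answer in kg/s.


Q^(1/3) = 13.983
z^(5/3) = 26.160
First term = 0.071 * 13.983 * 26.160 = 25.972
Second term = 0.0018 * 2734.216 = 4.9216
m = 30.894 kg/s

30.894 kg/s


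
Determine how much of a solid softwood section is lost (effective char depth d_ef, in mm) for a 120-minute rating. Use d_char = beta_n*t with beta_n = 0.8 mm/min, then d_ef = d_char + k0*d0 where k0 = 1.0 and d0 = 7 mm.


d_char = 0.8 * 120 = 96 mm
d_ef = 96 + 1.0*7 = 103 mm

103 mm


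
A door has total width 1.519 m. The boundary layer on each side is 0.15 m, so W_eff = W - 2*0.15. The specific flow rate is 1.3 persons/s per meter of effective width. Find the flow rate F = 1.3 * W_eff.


W_eff = 1.519 - 0.30 = 1.219 m
F = 1.3 * 1.219 = 1.5847 persons/s

1.5847 persons/s


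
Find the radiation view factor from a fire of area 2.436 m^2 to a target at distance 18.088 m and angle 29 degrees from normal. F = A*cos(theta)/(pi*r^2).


cos(29 deg) = 0.87462
pi*r^2 = 1027.9
F = 2.436 * 0.87462 / 1027.9 = 0.0020728

0.0020728


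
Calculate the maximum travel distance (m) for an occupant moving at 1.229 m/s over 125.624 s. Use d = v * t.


d = 1.229 * 125.624 = 154.39 m

154.39 m


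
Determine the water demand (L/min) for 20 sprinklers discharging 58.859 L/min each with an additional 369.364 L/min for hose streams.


Sprinkler demand = 20 * 58.859 = 1177.18 L/min
Total = 1177.18 + 369.364 = 1546.544 L/min

1546.544 L/min


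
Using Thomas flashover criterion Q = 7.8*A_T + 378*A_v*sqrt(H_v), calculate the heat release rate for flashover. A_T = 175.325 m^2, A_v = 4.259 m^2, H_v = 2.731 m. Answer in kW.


7.8*A_T = 1367.535
sqrt(H_v) = 1.6526
378*A_v*sqrt(H_v) = 2660.5
Q = 1367.535 + 2660.5 = 4028.0 kW

4028.0 kW


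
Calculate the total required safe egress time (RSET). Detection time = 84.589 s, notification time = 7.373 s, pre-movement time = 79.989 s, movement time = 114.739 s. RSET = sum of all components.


Total = 84.589 + 7.373 + 79.989 + 114.739 = 286.69 s

286.69 s


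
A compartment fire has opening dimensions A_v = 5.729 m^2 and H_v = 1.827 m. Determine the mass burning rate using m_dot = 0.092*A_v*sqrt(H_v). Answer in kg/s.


sqrt(H_v) = 1.3517
m_dot = 0.092 * 5.729 * 1.3517 = 0.71242 kg/s

0.71242 kg/s


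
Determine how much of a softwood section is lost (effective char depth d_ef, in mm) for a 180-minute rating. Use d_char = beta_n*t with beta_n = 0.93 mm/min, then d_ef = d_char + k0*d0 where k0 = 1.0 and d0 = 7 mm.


d_char = 0.93 * 180 = 167.4 mm
d_ef = 167.4 + 1.0*7 = 174.4 mm

174.4 mm


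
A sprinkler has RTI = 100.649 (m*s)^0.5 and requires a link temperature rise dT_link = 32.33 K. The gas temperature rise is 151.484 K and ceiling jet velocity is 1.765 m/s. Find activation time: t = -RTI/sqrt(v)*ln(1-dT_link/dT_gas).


dT_link/dT_gas = 0.21342
ln(1 - 0.21342) = -0.24006
t = -100.649 / sqrt(1.765) * -0.24006 = 18.187 s

18.187 s


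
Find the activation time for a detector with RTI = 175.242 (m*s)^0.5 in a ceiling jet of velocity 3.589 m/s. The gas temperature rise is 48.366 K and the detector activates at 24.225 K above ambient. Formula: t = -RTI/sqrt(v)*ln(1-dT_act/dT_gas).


dT_act/dT_gas = 0.50087
ln(1 - 0.50087) = -0.69489
t = -175.242 / sqrt(3.589) * -0.69489 = 64.278 s

64.278 s


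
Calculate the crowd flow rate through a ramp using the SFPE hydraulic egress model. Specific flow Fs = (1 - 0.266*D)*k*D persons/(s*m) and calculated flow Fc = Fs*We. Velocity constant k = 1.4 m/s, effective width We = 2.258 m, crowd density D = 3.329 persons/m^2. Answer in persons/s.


1 - 0.266*D = 1 - 0.266*3.329 = 0.11449
Fs = 0.11449 * 1.4 * 3.329 = 0.53357 persons/(s*m)
Fc = 0.53357 * 2.258 = 1.2048 persons/s

1.2048 persons/s


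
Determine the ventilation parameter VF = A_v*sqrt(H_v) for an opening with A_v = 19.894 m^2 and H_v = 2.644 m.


sqrt(H_v) = 1.6260
VF = 19.894 * 1.6260 = 32.348 m^(5/2)

32.348 m^(5/2)


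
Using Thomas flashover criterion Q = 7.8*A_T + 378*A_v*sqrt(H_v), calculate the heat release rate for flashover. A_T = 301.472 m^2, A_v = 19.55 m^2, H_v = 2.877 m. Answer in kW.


7.8*A_T = 2351.5
sqrt(H_v) = 1.6962
378*A_v*sqrt(H_v) = 12535
Q = 2351.5 + 12535 = 14886 kW

14886 kW


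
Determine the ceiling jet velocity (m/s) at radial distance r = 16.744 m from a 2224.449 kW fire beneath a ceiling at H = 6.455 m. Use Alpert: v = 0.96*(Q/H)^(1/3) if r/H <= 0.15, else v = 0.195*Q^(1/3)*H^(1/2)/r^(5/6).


r/H = 16.744 / 6.455 = 2.5940
r/H > 0.15, so v = 0.195*Q^(1/3)*H^(1/2)/r^(5/6)
Q^(1/3) = 13.054
H^(1/2) = 2.5407
r^(5/6) = 10.468
v = 0.195 * 13.054 * 2.5407 / 10.468 = 0.61779 m/s

0.61779 m/s


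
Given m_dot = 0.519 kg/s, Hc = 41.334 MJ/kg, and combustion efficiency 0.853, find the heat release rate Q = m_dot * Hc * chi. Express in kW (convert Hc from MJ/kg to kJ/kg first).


Hc = 41.334 MJ/kg = 41.334 * 1000 kJ/kg = 41334 kJ/kg
Q = 0.519 kg/s * 41334 kJ/kg * 0.853 = 18299 kW

18299 kW


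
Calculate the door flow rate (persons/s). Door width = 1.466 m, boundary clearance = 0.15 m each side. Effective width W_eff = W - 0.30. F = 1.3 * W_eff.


W_eff = 1.466 - 0.30 = 1.166 m
F = 1.3 * 1.166 = 1.5158 persons/s

1.5158 persons/s


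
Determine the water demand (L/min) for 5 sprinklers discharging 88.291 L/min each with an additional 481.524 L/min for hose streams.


Sprinkler demand = 5 * 88.291 = 441.455 L/min
Total = 441.455 + 481.524 = 922.979 L/min

922.979 L/min


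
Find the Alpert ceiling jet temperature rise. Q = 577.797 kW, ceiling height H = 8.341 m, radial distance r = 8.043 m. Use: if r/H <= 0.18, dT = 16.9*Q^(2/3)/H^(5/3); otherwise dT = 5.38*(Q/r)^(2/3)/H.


r/H = 8.043 / 8.341 = 0.96427
r/H > 0.18, so dT = 5.38*(Q/r)^(2/3)/H
Q/r = 71.838
(Q/r)^(2/3) = 17.281
dT = 5.38 * 17.281 / 8.341 = 11.146 K

11.146 K


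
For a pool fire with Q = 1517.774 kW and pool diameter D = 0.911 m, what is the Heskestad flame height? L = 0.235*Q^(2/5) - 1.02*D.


Q^(2/5) = 18.728
0.235 * Q^(2/5) = 4.4010
1.02 * D = 0.92922
L = 3.4718 m

3.4718 m


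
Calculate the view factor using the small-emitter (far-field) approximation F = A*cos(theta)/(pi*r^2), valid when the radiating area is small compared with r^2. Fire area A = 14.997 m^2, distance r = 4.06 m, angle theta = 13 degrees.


cos(13 deg) = 0.97437
pi*r^2 = 51.785
F = 14.997 * 0.97437 / 51.785 = 0.28218

0.28218


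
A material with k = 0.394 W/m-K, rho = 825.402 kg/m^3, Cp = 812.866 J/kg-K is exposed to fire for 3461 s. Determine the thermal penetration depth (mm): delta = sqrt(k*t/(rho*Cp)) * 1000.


alpha = 0.394 / (825.402 * 812.866) = 5.8723e-07 m^2/s
alpha * t = 0.0020324
delta = sqrt(0.0020324) * 1000 = 45.082 mm

45.082 mm


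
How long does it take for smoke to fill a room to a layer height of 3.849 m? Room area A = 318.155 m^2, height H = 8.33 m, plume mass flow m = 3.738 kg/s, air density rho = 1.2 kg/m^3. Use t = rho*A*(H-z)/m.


H - z = 4.481 m
t = 1.2 * 318.155 * 4.481 / 3.738 = 457.67 s

457.67 s


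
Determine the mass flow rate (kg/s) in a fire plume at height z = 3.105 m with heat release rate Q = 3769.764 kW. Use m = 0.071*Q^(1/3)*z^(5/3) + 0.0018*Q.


Q^(1/3) = 15.563
z^(5/3) = 6.6085
First term = 0.071 * 15.563 * 6.6085 = 7.3024
Second term = 0.0018 * 3769.764 = 6.7856
m = 14.088 kg/s

14.088 kg/s


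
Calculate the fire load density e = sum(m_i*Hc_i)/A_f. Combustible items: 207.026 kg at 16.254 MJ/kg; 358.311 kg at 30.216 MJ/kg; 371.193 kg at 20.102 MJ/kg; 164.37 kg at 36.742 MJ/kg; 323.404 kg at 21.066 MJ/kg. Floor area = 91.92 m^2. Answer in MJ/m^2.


Total energy = 207.026*16.254 + 358.311*30.216 + 371.193*20.102 + 164.37*36.742 + 323.404*21.066
= 3365.001 + 10826.73 + 7461.722 + 6039.283 + 6812.829
= 34505.56 MJ
e = 34505.56 / 91.92 = 375.39 MJ/m^2

375.39 MJ/m^2
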